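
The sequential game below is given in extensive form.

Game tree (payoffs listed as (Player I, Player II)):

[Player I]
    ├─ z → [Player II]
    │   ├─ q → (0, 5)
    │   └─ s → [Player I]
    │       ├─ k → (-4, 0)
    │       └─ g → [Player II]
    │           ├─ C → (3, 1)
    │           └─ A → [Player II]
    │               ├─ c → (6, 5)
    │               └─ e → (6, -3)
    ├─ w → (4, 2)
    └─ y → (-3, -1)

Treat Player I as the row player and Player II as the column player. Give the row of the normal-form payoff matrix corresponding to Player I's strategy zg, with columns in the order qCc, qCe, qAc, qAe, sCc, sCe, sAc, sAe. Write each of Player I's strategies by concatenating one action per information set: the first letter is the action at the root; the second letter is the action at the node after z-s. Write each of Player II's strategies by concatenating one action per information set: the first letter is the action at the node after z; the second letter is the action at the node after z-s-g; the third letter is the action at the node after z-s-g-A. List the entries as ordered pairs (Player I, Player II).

(0,5) (0,5) (0,5) (0,5) (3,1) (3,1) (6,5) (6,-3)

vs qCc: Player I plays z → Player II plays q at [z] → (0, 5)
vs qCe: Player I plays z → Player II plays q at [z] → (0, 5)
vs qAc: Player I plays z → Player II plays q at [z] → (0, 5)
vs qAe: Player I plays z → Player II plays q at [z] → (0, 5)
vs sCc: Player I plays z → Player II plays s at [z] → Player I plays g at [z-s] → Player II plays C at [z-s-g] → (3, 1)
vs sCe: Player I plays z → Player II plays s at [z] → Player I plays g at [z-s] → Player II plays C at [z-s-g] → (3, 1)
vs sAc: Player I plays z → Player II plays s at [z] → Player I plays g at [z-s] → Player II plays A at [z-s-g] → Player II plays c at [z-s-g-A] → (6, 5)
vs sAe: Player I plays z → Player II plays s at [z] → Player I plays g at [z-s] → Player II plays A at [z-s-g] → Player II plays e at [z-s-g-A] → (6, -3)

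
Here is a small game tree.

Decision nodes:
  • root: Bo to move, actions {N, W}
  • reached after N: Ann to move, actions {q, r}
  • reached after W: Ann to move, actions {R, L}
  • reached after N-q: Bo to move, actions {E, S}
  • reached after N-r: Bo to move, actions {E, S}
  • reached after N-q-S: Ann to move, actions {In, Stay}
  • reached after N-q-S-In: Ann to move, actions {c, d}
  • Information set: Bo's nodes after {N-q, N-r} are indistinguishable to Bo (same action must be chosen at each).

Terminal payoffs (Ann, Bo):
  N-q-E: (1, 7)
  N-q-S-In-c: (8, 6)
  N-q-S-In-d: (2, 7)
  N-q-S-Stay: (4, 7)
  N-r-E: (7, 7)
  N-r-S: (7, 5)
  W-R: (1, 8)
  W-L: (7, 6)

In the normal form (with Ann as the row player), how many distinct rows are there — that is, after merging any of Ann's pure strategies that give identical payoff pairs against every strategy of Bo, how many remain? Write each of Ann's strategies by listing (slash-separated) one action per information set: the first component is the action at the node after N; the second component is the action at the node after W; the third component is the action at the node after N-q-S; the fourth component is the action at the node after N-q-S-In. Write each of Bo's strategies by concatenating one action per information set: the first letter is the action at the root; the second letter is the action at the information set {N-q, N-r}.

8

Ann has 16 pure strategies: q/R/In/c, q/R/In/d, q/R/Stay/c, q/R/Stay/d, q/L/In/c, q/L/In/d, q/L/Stay/c, q/L/Stay/d, r/R/In/c, r/R/In/d, r/R/Stay/c, r/R/Stay/d, r/L/In/c, r/L/In/d, r/L/Stay/c, r/L/Stay/d. Columns: NE, NS, WE, WS.
{q/R/In/c} → row (1,7) (8,6) (1,8) (1,8)
{q/R/In/d} → row (1,7) (2,7) (1,8) (1,8)
{q/R/Stay/c, q/R/Stay/d} → row (1,7) (4,7) (1,8) (1,8)
{q/L/In/c} → row (1,7) (8,6) (7,6) (7,6)
{q/L/In/d} → row (1,7) (2,7) (7,6) (7,6)
{q/L/Stay/c, q/L/Stay/d} → row (1,7) (4,7) (7,6) (7,6)
{r/R/In/c, r/R/In/d, r/R/Stay/c, r/R/Stay/d} → row (7,7) (7,5) (1,8) (1,8)
{r/L/In/c, r/L/In/d, r/L/Stay/c, r/L/Stay/d} → row (7,7) (7,5) (7,6) (7,6)
That's 8 distinct rows out of 16 strategies.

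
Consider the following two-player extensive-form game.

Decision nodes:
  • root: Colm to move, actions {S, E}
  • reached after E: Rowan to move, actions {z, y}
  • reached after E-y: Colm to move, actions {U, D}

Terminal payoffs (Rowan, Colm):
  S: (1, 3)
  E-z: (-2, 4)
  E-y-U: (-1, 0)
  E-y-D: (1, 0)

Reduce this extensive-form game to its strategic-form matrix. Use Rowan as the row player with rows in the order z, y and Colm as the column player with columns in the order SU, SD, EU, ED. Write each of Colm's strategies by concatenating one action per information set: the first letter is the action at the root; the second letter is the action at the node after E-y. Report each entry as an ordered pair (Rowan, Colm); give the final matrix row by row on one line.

z: (1,3) (1,3) (-2,4) (-2,4) | y: (1,3) (1,3) (-1,0) (1,0)

           SU       SD       EU       ED
   z    (1,3)    (1,3)   (-2,4)   (-2,4)
   y    (1,3)    (1,3)   (-1,0)    (1,0)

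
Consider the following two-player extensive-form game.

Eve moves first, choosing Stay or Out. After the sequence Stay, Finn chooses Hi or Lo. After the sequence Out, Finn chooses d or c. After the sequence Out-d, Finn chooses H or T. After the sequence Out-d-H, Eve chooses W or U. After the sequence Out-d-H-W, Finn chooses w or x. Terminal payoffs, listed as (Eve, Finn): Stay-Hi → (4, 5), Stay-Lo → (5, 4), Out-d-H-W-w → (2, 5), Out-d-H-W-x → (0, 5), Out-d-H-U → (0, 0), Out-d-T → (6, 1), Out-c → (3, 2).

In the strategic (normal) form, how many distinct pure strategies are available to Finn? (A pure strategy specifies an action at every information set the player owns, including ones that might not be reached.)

16

Finn owns the node after Stay with actions {Hi, Lo} — two choices.
Finn owns the node after Out with actions {d, c} — two choices.
Finn owns the node after Out-d with actions {H, T} — two choices.
Finn owns the node after Out-d-H-W with actions {w, x} — two choices.
A pure strategy fixes one action at each information set independently, so the count is the product 2 × 2 × 2 × 2 = 16.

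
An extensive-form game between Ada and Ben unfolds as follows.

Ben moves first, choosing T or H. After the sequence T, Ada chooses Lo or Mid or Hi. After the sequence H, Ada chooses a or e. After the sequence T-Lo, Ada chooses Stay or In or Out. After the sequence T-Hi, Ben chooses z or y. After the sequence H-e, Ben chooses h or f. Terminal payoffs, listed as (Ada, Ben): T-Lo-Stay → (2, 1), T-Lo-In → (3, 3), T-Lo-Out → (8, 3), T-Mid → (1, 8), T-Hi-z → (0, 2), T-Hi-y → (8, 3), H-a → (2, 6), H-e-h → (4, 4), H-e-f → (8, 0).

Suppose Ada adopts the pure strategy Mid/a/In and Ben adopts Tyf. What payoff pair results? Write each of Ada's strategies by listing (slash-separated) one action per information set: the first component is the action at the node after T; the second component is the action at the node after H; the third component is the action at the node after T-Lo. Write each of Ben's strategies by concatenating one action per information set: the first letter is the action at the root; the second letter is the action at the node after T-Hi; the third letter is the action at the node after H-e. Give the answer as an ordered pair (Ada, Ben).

(1, 8)

Trace the play path from the root:
  Ben plays T
  Ada plays Mid at [T]
→ terminal payoff (1, 8).
(Ada's choice at the node after H is never reached on this path, so it doesn't affect the outcome.)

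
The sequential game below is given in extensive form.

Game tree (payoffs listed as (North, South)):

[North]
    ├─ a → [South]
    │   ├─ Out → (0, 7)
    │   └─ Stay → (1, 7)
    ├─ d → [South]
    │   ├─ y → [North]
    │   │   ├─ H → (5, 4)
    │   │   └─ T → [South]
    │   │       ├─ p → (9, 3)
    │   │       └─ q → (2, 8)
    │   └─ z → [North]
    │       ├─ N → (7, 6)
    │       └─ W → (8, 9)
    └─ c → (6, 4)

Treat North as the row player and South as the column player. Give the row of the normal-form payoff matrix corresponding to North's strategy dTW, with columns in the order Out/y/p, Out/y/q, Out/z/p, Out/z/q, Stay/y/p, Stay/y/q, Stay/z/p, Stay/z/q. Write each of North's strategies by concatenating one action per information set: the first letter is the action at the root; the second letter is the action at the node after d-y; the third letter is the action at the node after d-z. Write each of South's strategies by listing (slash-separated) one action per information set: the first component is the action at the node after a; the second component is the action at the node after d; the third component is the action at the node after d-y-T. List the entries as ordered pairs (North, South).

(9,3) (2,8) (8,9) (8,9) (9,3) (2,8) (8,9) (8,9)

vs Out/y/p: North plays d → South plays y at [d] → North plays T at [d-y] → South plays p at [d-y-T] → (9, 3)
vs Out/y/q: North plays d → South plays y at [d] → North plays T at [d-y] → South plays q at [d-y-T] → (2, 8)
vs Out/z/p: North plays d → South plays z at [d] → North plays W at [d-z] → (8, 9)
vs Out/z/q: North plays d → South plays z at [d] → North plays W at [d-z] → (8, 9)
vs Stay/y/p: North plays d → South plays y at [d] → North plays T at [d-y] → South plays p at [d-y-T] → (9, 3)
vs Stay/y/q: North plays d → South plays y at [d] → North plays T at [d-y] → South plays q at [d-y-T] → (2, 8)
vs Stay/z/p: North plays d → South plays z at [d] → North plays W at [d-z] → (8, 9)
vs Stay/z/q: North plays d → South plays z at [d] → North plays W at [d-z] → (8, 9)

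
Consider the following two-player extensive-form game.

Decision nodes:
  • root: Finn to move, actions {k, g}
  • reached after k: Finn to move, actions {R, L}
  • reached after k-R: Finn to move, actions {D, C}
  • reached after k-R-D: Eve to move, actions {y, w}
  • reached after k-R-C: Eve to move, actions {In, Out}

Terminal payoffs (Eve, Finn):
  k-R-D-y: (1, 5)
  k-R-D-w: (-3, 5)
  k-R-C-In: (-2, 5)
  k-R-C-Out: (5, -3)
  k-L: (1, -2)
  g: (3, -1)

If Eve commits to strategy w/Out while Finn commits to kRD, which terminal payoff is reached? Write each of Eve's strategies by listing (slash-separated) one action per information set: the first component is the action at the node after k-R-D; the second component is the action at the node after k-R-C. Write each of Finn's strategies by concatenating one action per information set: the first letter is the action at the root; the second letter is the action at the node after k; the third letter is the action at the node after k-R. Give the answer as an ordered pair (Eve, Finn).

Trace the play path from the root:
  Finn plays k
  Finn plays R at [k]
  Finn plays D at [k-R]
  Eve plays w at [k-R-D]
→ terminal payoff (-3, 5).
(Eve's choice at the node after k-R-C is never reached on this path, so it doesn't affect the outcome.)

(-3, 5)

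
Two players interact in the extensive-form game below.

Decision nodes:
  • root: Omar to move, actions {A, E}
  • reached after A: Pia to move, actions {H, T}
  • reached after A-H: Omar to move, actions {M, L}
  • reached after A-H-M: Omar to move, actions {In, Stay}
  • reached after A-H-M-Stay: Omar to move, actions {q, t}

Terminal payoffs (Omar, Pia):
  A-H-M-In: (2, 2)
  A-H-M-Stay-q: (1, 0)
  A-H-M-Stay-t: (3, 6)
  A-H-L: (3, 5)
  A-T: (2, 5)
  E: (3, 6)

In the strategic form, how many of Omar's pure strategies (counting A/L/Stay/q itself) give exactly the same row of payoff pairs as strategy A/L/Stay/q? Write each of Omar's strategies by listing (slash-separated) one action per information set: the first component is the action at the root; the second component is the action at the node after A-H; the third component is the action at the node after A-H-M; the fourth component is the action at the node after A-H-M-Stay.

4

Row for A/L/Stay/q (columns H, T): (3,5) (2,5).
Under A/L/Stay/q, Omar's choice at the node after A-H-M and at the node after A-H-M-Stay can never be reached regardless of what Pia does, so varying those choices leaves every outcome unchanged.
Holding the reachable choices fixed and varying the unreachable ones freely already gives 2 × 2 = 4 equivalent strategies.
No other strategy reproduces this row, so those 4 are the full class: A/L/In/q, A/L/In/t, A/L/Stay/q, A/L/Stay/t.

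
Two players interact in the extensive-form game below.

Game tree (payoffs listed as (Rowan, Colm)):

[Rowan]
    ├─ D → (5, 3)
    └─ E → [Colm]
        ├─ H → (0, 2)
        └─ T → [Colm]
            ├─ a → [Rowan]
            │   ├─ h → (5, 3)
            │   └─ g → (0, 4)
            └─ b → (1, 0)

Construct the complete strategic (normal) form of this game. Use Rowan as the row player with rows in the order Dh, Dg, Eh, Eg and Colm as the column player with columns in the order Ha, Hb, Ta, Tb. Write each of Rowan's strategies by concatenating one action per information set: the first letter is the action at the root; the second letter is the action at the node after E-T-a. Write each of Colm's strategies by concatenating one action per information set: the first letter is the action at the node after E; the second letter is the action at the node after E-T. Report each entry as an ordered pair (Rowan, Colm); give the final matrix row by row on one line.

Row Dh: Ha→(5,3), Hb→(5,3), Ta→(5,3), Tb→(5,3)
Row Dg: Ha→(5,3), Hb→(5,3), Ta→(5,3), Tb→(5,3)
Row Eh: Ha→(0,2), Hb→(0,2), Ta→(5,3), Tb→(1,0)
Row Eg: Ha→(0,2), Hb→(0,2), Ta→(0,4), Tb→(1,0)

Dh: (5,3) (5,3) (5,3) (5,3) | Dg: (5,3) (5,3) (5,3) (5,3) | Eh: (0,2) (0,2) (5,3) (1,0) | Eg: (0,2) (0,2) (0,4) (1,0)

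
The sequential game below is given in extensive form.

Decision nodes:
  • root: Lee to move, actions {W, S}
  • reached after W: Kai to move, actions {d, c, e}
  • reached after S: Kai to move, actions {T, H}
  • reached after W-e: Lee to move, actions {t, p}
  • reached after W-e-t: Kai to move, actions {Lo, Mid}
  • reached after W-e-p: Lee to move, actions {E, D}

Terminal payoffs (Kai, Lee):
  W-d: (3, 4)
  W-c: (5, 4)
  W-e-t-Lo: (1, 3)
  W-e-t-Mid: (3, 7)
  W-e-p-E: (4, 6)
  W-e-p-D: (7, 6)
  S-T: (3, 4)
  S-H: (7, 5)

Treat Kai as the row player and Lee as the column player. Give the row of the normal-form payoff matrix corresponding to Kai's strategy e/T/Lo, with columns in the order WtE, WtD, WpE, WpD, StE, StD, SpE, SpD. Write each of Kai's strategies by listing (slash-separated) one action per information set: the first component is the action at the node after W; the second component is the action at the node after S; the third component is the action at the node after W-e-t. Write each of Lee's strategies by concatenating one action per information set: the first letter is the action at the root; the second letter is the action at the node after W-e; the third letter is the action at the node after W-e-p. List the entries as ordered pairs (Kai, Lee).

(1,3) (1,3) (4,6) (7,6) (3,4) (3,4) (3,4) (3,4)

vs WtE: Lee plays W → Kai plays e at [W] → Lee plays t at [W-e] → Kai plays Lo at [W-e-t] → (1, 3)
vs WtD: Lee plays W → Kai plays e at [W] → Lee plays t at [W-e] → Kai plays Lo at [W-e-t] → (1, 3)
vs WpE: Lee plays W → Kai plays e at [W] → Lee plays p at [W-e] → Lee plays E at [W-e-p] → (4, 6)
vs WpD: Lee plays W → Kai plays e at [W] → Lee plays p at [W-e] → Lee plays D at [W-e-p] → (7, 6)
vs StE: Lee plays S → Kai plays T at [S] → (3, 4)
vs StD: Lee plays S → Kai plays T at [S] → (3, 4)
vs SpE: Lee plays S → Kai plays T at [S] → (3, 4)
vs SpD: Lee plays S → Kai plays T at [S] → (3, 4)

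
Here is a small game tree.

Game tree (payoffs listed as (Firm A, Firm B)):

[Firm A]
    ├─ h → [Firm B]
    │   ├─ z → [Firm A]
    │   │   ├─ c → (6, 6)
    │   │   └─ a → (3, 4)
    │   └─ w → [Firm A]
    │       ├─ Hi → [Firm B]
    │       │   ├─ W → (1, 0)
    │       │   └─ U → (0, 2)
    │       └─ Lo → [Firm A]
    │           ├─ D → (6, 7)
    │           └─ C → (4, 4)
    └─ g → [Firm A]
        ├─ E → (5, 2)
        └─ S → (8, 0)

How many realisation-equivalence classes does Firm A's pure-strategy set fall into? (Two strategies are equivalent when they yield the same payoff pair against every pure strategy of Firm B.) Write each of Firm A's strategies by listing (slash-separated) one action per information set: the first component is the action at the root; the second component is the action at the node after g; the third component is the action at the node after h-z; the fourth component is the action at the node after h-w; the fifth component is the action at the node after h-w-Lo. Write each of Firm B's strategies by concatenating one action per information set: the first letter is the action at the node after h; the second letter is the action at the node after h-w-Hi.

8

Firm A has 32 pure strategies: h/E/c/Hi/D, h/E/c/Hi/C, h/E/c/Lo/D, h/E/c/Lo/C, h/E/a/Hi/D, h/E/a/Hi/C, h/E/a/Lo/D, h/E/a/Lo/C, h/S/c/Hi/D, h/S/c/Hi/C, h/S/c/Lo/D, h/S/c/Lo/C, h/S/a/Hi/D, h/S/a/Hi/C, h/S/a/Lo/D, h/S/a/Lo/C, g/E/c/Hi/D, g/E/c/Hi/C, g/E/c/Lo/D, g/E/c/Lo/C, g/E/a/Hi/D, g/E/a/Hi/C, g/E/a/Lo/D, g/E/a/Lo/C, g/S/c/Hi/D, g/S/c/Hi/C, g/S/c/Lo/D, g/S/c/Lo/C, g/S/a/Hi/D, g/S/a/Hi/C, g/S/a/Lo/D, g/S/a/Lo/C. Columns: zW, zU, wW, wU.
{h/E/c/Hi/D, h/E/c/Hi/C, h/S/c/Hi/D, h/S/c/Hi/C} → row (6,6) (6,6) (1,0) (0,2)
{h/E/c/Lo/D, h/S/c/Lo/D} → row (6,6) (6,6) (6,7) (6,7)
{h/E/c/Lo/C, h/S/c/Lo/C} → row (6,6) (6,6) (4,4) (4,4)
{h/E/a/Hi/D, h/E/a/Hi/C, h/S/a/Hi/D, h/S/a/Hi/C} → row (3,4) (3,4) (1,0) (0,2)
{h/E/a/Lo/D, h/S/a/Lo/D} → row (3,4) (3,4) (6,7) (6,7)
{h/E/a/Lo/C, h/S/a/Lo/C} → row (3,4) (3,4) (4,4) (4,4)
{g/E/c/Hi/D, g/E/c/Hi/C, g/E/c/Lo/D, g/E/c/Lo/C, g/E/a/Hi/D, g/E/a/Hi/C, g/E/a/Lo/D, g/E/a/Lo/C} → row (5,2) (5,2) (5,2) (5,2)
{g/S/c/Hi/D, g/S/c/Hi/C, g/S/c/Lo/D, g/S/c/Lo/C, g/S/a/Hi/D, g/S/a/Hi/C, g/S/a/Lo/D, g/S/a/Lo/C} → row (8,0) (8,0) (8,0) (8,0)
That's 8 distinct rows out of 32 strategies.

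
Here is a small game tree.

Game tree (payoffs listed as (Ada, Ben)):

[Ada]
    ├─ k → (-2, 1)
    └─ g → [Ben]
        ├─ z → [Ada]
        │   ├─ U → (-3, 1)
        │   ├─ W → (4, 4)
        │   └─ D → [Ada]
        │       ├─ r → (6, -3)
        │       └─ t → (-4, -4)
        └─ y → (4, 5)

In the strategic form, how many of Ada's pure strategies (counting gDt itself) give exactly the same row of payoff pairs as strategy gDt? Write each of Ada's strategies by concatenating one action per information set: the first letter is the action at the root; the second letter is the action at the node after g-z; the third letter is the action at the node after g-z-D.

Row for gDt (columns z, y): (-4,-4) (4,5).
Every one of Ada's information sets is on the play path for some reply by Ben when Ada follows gDt.
Changing the action at any of them therefore changes at least one column, so only gDt itself gives this row.

1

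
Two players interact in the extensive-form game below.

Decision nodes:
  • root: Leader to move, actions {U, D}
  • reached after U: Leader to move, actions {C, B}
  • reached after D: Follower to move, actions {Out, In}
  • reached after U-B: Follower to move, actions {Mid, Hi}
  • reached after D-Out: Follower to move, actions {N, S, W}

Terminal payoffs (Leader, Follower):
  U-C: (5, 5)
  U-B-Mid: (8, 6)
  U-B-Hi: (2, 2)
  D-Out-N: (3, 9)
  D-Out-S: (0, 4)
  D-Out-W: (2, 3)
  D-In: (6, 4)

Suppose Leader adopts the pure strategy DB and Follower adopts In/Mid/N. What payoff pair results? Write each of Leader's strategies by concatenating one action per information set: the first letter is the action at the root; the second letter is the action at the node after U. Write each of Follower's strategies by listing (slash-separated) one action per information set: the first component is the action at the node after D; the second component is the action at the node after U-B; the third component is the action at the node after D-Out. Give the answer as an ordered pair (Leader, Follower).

Trace the play path from the root:
  Leader plays D
  Follower plays In at [D]
→ terminal payoff (6, 4).
(Leader's choice at the node after U is never reached on this path, so it doesn't affect the outcome.)

(6, 4)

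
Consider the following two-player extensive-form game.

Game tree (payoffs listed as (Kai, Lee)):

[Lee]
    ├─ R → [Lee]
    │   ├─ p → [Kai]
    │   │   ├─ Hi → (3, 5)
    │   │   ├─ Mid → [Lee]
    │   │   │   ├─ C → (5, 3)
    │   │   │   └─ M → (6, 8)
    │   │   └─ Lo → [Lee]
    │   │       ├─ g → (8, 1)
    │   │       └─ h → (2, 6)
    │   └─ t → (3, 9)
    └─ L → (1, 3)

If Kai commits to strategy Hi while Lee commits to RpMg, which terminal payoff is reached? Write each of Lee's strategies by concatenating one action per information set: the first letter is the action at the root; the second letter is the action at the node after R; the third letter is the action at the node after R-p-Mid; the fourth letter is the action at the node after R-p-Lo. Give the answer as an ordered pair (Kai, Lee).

Trace the play path from the root:
  Lee plays R
  Lee plays p at [R]
  Kai plays Hi at [R-p]
→ terminal payoff (3, 5).
(Lee's choice at the node after R-p-Mid is never reached on this path, so it doesn't affect the outcome.)

(3, 5)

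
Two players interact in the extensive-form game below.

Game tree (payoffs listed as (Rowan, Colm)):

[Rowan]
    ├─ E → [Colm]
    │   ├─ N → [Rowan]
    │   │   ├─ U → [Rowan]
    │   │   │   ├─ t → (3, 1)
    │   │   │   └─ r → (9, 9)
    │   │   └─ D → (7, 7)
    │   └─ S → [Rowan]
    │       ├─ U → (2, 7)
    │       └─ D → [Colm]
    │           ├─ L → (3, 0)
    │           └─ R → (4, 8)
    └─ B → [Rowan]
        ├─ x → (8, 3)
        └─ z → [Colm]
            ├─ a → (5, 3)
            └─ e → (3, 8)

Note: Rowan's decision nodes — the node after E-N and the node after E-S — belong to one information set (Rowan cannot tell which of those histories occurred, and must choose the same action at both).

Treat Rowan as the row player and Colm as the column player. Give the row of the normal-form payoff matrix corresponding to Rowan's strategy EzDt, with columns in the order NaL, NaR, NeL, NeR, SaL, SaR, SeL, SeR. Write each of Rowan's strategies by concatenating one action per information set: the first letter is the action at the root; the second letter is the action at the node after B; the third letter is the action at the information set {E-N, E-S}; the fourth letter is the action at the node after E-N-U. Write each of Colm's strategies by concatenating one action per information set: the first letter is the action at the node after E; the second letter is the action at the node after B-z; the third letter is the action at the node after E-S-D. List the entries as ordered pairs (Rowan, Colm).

(7,7) (7,7) (7,7) (7,7) (3,0) (4,8) (3,0) (4,8)

vs NaL: Rowan plays E → Colm plays N at [E] → Rowan plays D at [E-N] → (7, 7)
vs NaR: Rowan plays E → Colm plays N at [E] → Rowan plays D at [E-N] → (7, 7)
vs NeL: Rowan plays E → Colm plays N at [E] → Rowan plays D at [E-N] → (7, 7)
vs NeR: Rowan plays E → Colm plays N at [E] → Rowan plays D at [E-N] → (7, 7)
vs SaL: Rowan plays E → Colm plays S at [E] → Rowan plays D at [E-S] → Colm plays L at [E-S-D] → (3, 0)
vs SaR: Rowan plays E → Colm plays S at [E] → Rowan plays D at [E-S] → Colm plays R at [E-S-D] → (4, 8)
vs SeL: Rowan plays E → Colm plays S at [E] → Rowan plays D at [E-S] → Colm plays L at [E-S-D] → (3, 0)
vs SeR: Rowan plays E → Colm plays S at [E] → Rowan plays D at [E-S] → Colm plays R at [E-S-D] → (4, 8)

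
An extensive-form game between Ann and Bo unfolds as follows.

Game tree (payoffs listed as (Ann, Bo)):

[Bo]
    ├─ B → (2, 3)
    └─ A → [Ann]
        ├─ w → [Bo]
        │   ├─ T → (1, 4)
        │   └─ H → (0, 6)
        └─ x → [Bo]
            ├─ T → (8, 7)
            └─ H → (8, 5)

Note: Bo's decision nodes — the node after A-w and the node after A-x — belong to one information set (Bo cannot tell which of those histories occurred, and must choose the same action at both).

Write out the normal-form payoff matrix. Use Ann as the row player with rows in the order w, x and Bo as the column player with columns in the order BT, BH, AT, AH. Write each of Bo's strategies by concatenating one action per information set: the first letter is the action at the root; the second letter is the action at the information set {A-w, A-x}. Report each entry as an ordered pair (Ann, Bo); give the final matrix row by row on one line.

w: (2,3) (2,3) (1,4) (0,6) | x: (2,3) (2,3) (8,7) (8,5)

Row w: BT→(2,3), BH→(2,3), AT→(1,4), AH→(0,6)
Row x: BT→(2,3), BH→(2,3), AT→(8,7), AH→(8,5)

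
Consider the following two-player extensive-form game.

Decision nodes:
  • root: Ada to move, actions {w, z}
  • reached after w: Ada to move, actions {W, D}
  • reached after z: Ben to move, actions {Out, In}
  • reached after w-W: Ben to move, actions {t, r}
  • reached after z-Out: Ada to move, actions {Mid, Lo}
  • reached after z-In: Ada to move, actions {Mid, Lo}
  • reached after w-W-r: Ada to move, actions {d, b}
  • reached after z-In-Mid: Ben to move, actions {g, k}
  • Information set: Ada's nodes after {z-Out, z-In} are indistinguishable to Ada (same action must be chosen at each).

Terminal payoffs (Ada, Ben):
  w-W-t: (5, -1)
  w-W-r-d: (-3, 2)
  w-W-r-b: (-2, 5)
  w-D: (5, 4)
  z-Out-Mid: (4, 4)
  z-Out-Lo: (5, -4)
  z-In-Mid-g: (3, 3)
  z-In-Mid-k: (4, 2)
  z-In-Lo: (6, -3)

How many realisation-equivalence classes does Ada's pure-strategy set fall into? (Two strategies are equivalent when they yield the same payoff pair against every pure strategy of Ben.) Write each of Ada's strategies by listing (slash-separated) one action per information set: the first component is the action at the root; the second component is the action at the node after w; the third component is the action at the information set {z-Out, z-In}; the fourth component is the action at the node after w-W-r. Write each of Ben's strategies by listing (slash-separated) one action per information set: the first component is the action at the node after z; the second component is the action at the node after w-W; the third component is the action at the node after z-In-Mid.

Ada has 16 pure strategies: w/W/Mid/d, w/W/Mid/b, w/W/Lo/d, w/W/Lo/b, w/D/Mid/d, w/D/Mid/b, w/D/Lo/d, w/D/Lo/b, z/W/Mid/d, z/W/Mid/b, z/W/Lo/d, z/W/Lo/b, z/D/Mid/d, z/D/Mid/b, z/D/Lo/d, z/D/Lo/b. Columns: Out/t/g, Out/t/k, Out/r/g, Out/r/k, In/t/g, In/t/k, In/r/g, In/r/k.
{w/W/Mid/d, w/W/Lo/d} → row (5,-1) (5,-1) (-3,2) (-3,2) (5,-1) (5,-1) (-3,2) (-3,2)
{w/W/Mid/b, w/W/Lo/b} → row (5,-1) (5,-1) (-2,5) (-2,5) (5,-1) (5,-1) (-2,5) (-2,5)
{w/D/Mid/d, w/D/Mid/b, w/D/Lo/d, w/D/Lo/b} → row (5,4) (5,4) (5,4) (5,4) (5,4) (5,4) (5,4) (5,4)
{z/W/Mid/d, z/W/Mid/b, z/D/Mid/d, z/D/Mid/b} → row (4,4) (4,4) (4,4) (4,4) (3,3) (4,2) (3,3) (4,2)
{z/W/Lo/d, z/W/Lo/b, z/D/Lo/d, z/D/Lo/b} → row (5,-4) (5,-4) (5,-4) (5,-4) (6,-3) (6,-3) (6,-3) (6,-3)
That's 5 distinct rows out of 16 strategies.

5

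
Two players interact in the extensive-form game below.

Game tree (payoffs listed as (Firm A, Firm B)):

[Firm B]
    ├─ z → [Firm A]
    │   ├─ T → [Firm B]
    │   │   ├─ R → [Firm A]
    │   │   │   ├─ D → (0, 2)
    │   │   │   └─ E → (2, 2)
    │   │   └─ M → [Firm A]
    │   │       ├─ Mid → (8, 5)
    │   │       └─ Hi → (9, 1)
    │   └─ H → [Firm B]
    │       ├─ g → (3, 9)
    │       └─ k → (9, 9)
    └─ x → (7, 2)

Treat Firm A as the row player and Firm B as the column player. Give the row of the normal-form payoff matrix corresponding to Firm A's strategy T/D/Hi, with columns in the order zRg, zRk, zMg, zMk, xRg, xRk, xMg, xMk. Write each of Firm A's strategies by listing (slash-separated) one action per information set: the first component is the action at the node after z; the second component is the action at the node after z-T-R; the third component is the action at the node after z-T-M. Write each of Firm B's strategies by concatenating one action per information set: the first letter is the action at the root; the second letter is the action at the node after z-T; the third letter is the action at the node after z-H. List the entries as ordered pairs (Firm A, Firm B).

(0,2) (0,2) (9,1) (9,1) (7,2) (7,2) (7,2) (7,2)

vs zRg: Firm B plays z → Firm A plays T at [z] → Firm B plays R at [z-T] → Firm A plays D at [z-T-R] → (0, 2)
vs zRk: Firm B plays z → Firm A plays T at [z] → Firm B plays R at [z-T] → Firm A plays D at [z-T-R] → (0, 2)
vs zMg: Firm B plays z → Firm A plays T at [z] → Firm B plays M at [z-T] → Firm A plays Hi at [z-T-M] → (9, 1)
vs zMk: Firm B plays z → Firm A plays T at [z] → Firm B plays M at [z-T] → Firm A plays Hi at [z-T-M] → (9, 1)
vs xRg: Firm B plays x → (7, 2)
vs xRk: Firm B plays x → (7, 2)
vs xMg: Firm B plays x → (7, 2)
vs xMk: Firm B plays x → (7, 2)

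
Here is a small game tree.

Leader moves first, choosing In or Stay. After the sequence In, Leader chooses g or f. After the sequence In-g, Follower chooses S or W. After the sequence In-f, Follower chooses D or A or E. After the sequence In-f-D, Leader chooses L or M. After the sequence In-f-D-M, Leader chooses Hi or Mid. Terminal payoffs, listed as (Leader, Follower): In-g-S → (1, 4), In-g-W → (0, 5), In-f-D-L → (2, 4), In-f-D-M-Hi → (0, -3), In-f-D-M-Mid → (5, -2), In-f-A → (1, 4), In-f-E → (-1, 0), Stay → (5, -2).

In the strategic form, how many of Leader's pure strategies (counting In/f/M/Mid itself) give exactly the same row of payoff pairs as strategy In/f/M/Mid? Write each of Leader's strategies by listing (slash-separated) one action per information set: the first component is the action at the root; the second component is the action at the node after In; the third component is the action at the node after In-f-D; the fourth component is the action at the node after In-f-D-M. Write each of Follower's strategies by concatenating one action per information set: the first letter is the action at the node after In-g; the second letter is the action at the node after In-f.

Row for In/f/M/Mid (columns SD, SA, SE, WD, WA, WE): (5,-2) (1,4) (-1,0) (5,-2) (1,4) (-1,0).
Every one of Leader's information sets is on the play path for some reply by Follower when Leader follows In/f/M/Mid.
Changing the action at any of them therefore changes at least one column, so only In/f/M/Mid itself gives this row.

1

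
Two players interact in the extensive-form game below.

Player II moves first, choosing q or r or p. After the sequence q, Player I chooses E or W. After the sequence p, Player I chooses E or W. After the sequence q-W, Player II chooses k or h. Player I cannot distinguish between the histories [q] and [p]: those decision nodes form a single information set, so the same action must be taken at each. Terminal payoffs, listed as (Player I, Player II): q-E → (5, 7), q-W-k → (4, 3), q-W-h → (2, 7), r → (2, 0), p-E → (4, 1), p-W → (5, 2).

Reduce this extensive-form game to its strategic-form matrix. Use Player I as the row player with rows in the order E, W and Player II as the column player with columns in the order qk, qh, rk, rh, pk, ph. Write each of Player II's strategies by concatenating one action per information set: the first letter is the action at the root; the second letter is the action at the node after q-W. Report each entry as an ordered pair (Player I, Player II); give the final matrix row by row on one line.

           qk       qh       rk       rh       pk       ph
   E    (5,7)    (5,7)    (2,0)    (2,0)    (4,1)    (4,1)
   W    (4,3)    (2,7)    (2,0)    (2,0)    (5,2)    (5,2)

E: (5,7) (5,7) (2,0) (2,0) (4,1) (4,1) | W: (4,3) (2,7) (2,0) (2,0) (5,2) (5,2)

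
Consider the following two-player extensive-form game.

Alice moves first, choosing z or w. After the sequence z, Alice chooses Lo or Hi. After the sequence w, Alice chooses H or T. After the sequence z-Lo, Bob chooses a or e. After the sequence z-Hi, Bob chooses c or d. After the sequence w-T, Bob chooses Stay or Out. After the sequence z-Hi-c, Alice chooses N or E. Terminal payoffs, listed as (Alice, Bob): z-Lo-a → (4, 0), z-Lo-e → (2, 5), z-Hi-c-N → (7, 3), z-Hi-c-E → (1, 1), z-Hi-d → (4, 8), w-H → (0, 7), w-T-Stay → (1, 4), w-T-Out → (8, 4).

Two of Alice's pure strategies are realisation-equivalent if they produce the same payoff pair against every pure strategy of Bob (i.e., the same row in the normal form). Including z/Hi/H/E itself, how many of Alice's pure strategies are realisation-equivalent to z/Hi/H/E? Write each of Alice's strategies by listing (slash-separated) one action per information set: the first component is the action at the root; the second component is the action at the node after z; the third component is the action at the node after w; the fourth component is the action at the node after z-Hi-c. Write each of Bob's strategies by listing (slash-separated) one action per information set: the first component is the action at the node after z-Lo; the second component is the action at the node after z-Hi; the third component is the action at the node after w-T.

2

Row for z/Hi/H/E (columns a/c/Stay, a/c/Out, a/d/Stay, a/d/Out, e/c/Stay, e/c/Out, e/d/Stay, e/d/Out): (1,1) (1,1) (4,8) (4,8) (1,1) (1,1) (4,8) (4,8).
Under z/Hi/H/E, Alice's choice at the node after w can never be reached regardless of what Bob does, so varying those choices leaves every outcome unchanged.
Holding the reachable choices fixed and varying the unreachable one freely already gives 2 equivalent strategies.
No other strategy reproduces this row, so those 2 are the full class: z/Hi/H/E, z/Hi/T/E.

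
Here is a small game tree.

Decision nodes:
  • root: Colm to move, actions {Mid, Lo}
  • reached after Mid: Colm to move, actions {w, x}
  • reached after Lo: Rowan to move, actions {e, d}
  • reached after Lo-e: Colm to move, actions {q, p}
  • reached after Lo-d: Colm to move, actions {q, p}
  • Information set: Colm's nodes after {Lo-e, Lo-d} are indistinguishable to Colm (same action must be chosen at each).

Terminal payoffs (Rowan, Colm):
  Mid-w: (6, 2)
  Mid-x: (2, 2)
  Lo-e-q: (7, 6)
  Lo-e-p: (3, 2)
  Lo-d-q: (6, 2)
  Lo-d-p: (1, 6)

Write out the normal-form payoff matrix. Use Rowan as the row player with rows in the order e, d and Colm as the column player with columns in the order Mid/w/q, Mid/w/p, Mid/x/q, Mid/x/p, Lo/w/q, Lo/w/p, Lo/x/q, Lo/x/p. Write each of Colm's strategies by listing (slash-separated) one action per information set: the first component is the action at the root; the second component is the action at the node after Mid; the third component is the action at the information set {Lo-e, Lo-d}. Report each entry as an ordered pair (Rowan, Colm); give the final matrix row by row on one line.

Row e: Mid/w/q→(6,2), Mid/w/p→(6,2), Mid/x/q→(2,2), Mid/x/p→(2,2), Lo/w/q→(7,6), Lo/w/p→(3,2), Lo/x/q→(7,6), Lo/x/p→(3,2)
Row d: Mid/w/q→(6,2), Mid/w/p→(6,2), Mid/x/q→(2,2), Mid/x/p→(2,2), Lo/w/q→(6,2), Lo/w/p→(1,6), Lo/x/q→(6,2), Lo/x/p→(1,6)

e: (6,2) (6,2) (2,2) (2,2) (7,6) (3,2) (7,6) (3,2) | d: (6,2) (6,2) (2,2) (2,2) (6,2) (1,6) (6,2) (1,6)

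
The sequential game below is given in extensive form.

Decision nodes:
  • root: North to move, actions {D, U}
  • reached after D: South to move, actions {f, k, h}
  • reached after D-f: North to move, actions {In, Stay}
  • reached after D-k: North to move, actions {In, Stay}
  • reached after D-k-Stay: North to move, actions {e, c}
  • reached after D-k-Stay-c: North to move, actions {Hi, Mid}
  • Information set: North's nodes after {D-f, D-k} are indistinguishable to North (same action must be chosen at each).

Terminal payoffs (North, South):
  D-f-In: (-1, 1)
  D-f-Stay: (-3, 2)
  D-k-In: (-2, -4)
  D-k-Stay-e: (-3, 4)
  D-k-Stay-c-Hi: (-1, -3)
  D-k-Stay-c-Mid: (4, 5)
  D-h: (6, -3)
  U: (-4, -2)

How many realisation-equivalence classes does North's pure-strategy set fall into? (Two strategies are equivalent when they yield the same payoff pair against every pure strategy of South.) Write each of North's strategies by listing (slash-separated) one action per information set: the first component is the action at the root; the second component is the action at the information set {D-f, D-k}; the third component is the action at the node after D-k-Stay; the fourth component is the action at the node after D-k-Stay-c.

5

North has 16 pure strategies: D/In/e/Hi, D/In/e/Mid, D/In/c/Hi, D/In/c/Mid, D/Stay/e/Hi, D/Stay/e/Mid, D/Stay/c/Hi, D/Stay/c/Mid, U/In/e/Hi, U/In/e/Mid, U/In/c/Hi, U/In/c/Mid, U/Stay/e/Hi, U/Stay/e/Mid, U/Stay/c/Hi, U/Stay/c/Mid. Columns: f, k, h.
{D/In/e/Hi, D/In/e/Mid, D/In/c/Hi, D/In/c/Mid} → row (-1,1) (-2,-4) (6,-3)
{D/Stay/e/Hi, D/Stay/e/Mid} → row (-3,2) (-3,4) (6,-3)
{D/Stay/c/Hi} → row (-3,2) (-1,-3) (6,-3)
{D/Stay/c/Mid} → row (-3,2) (4,5) (6,-3)
{U/In/e/Hi, U/In/e/Mid, U/In/c/Hi, U/In/c/Mid, U/Stay/e/Hi, U/Stay/e/Mid, U/Stay/c/Hi, U/Stay/c/Mid} → row (-4,-2) (-4,-2) (-4,-2)
That's 5 distinct rows out of 16 strategies.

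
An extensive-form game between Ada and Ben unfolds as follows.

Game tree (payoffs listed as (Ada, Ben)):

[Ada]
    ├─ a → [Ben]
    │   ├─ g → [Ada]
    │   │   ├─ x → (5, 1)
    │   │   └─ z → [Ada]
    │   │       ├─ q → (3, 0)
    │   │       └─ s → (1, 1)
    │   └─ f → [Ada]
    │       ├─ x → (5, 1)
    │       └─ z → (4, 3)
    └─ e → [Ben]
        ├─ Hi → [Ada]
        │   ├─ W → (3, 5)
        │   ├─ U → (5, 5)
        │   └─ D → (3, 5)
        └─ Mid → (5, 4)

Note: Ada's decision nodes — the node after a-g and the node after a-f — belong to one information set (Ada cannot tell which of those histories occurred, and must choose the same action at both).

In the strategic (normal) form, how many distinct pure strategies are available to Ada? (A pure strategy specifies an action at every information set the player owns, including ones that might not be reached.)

Ada owns the root with actions {a, e} — two choices.
Ada owns the information set {a-g, a-f} with actions {x, z} — two choices.
Ada owns the node after e-Hi with actions {W, U, D} — three choices.
Ada owns the node after a-g-z with actions {q, s} — two choices.
A pure strategy fixes one action at each information set independently, so the count is the product 2 × 2 × 3 × 2 = 24.

24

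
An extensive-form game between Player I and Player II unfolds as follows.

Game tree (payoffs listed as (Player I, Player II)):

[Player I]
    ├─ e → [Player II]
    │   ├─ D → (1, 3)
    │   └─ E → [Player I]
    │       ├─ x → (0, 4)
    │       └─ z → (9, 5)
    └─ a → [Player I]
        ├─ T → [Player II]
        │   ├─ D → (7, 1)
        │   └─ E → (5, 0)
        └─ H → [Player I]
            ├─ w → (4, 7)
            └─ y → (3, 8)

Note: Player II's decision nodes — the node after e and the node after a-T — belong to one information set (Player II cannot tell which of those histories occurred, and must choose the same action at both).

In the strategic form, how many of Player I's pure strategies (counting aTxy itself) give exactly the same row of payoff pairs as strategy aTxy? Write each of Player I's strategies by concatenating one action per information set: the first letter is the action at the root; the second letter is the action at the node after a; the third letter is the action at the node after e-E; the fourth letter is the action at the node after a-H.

4

Row for aTxy (columns D, E): (7,1) (5,0).
Under aTxy, Player I's choice at the node after e-E and at the node after a-H can never be reached regardless of what Player II does, so varying those choices leaves every outcome unchanged.
Holding the reachable choices fixed and varying the unreachable ones freely already gives 2 × 2 = 4 equivalent strategies.
No other strategy reproduces this row, so those 4 are the full class: aTxw, aTxy, aTzw, aTzy.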